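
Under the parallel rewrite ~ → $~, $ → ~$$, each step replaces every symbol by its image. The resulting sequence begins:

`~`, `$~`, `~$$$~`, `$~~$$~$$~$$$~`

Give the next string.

Replace each of the 13 characters of $~~$$~$$~$$$~ in place — ~$$ $~ $~ ~$$ ~$$ $~ ~$$ ~$$ $~ ~$$ ~$$ ~$$ $~ — and concatenate.

~$$$~$~~$$~$$$~~$$~$$$~~$$~$$~$$$~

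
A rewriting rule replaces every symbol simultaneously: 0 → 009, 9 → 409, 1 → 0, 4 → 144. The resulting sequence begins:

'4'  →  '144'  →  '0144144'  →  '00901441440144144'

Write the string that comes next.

Replace each of the 17 characters of 00901441440144144 in place — 009 009 409 009 0 144 144 0 144 144 009 0 144 144 0 144 144 — and concatenate.

0090094090090144144014414400901441440144144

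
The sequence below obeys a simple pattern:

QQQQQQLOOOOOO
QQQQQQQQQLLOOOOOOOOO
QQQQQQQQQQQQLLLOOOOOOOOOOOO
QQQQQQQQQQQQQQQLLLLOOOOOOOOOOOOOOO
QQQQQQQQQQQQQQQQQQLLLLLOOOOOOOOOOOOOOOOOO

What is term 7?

Each string has the form Q^{3n+3} L^{n} O^{3n+3} (n = 1, 2, …).
At n = 7 the blocks have lengths 24, 7, 24.

QQQQQQQQQQQQQQQQQQQQQQQQLLLLLLLOOOOOOOOOOOOOOOOOOOOOOOO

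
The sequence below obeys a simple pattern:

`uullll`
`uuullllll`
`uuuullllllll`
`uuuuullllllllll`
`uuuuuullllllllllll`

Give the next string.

uuuuuuullllllllllllll

The n-th term is n u's then 2n l's, where the shown terms are n = 2, 3, 4, 5, 6.
For the next term, n = 7, so the run lengths are 7, 14.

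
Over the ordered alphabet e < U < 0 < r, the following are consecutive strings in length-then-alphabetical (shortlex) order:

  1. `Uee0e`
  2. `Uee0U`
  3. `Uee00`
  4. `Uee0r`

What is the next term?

Ueere

The successor of Uee0r increments the rightmost position that isn't already r and resets every position after it to e.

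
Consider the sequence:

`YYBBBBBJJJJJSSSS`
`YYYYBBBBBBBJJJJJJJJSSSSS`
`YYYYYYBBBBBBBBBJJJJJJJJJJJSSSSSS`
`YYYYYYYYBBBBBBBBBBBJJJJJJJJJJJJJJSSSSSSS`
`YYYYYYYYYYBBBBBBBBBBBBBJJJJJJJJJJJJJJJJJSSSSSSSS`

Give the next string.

YYYYYYYYYYYYBBBBBBBBBBBBBBBJJJJJJJJJJJJJJJJJJJJSSSSSSSSS

Reading off run lengths: Y runs 2, 4, 6, 8, 10; B runs 5, 7, 9, 11, 13; J runs 5, 8, 11, 14, 17; S runs 4, 5, 6, 7, 8 — each is linear in n (n = 1, 2, …).
For the next term, n = 6, so the run lengths are 12, 15, 20, 9.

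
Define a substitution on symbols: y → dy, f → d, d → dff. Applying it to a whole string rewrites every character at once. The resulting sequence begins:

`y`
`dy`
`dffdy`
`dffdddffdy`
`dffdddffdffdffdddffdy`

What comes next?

dffdddffdffdffdddffdddffdddffdffdffdddffdy

Applying the rule to each of the 21 symbols of dffdddffdffdffdddffdy gives the pieces dff d d dff dff dff d d dff d d dff d d dff dff dff d d dff dy, which concatenate to the answer.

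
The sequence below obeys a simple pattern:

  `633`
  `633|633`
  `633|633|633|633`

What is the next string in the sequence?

Every step duplicates the string with '|' between the halves.
Doubling 633|633|633|633 with '|' between the halves:

633|633|633|633|633|633|633|633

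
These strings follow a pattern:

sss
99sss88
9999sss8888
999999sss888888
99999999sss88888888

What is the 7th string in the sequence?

Each term wraps the previous one in 99 on the left and 88 on the right.
From 99999999sss88888888, 2 further steps: 99999999sss88888888 → 9999999999sss8888888888 → (answer).

999999999999sss888888888888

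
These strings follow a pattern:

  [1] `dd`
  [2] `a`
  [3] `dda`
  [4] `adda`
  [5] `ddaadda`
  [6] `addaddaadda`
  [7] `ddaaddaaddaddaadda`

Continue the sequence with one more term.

addaddaaddaddaaddaaddaddaadda

From term 3 onward, concatenate the second-to-last term with the last: dd·a = dda, a·dda = adda, …
So term 8 is addaddaadda·ddaaddaaddaddaadda.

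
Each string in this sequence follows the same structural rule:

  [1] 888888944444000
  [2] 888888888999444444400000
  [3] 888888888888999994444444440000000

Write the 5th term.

Reading off run lengths: 8 runs 6, 9, 12; 9 runs 1, 3, 5; 4 runs 5, 7, 9; 0 runs 3, 5, 7 — each is linear in n (n = 1, 2, …).
At n = 5 the blocks have lengths 18, 9, 13, 11.

888888888888888888999999999444444444444400000000000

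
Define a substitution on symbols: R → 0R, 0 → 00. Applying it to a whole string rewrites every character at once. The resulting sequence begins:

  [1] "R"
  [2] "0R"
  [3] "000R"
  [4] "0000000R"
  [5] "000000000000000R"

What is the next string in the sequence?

Replace each of the 16 characters of 000000000000000R in place — 00 00 00 00 00 00 00 00 00 00 00 00 00 00 00 0R — and concatenate.

0000000000000000000000000000000R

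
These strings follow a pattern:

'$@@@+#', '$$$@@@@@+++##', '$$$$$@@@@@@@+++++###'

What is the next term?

$$$$$$$@@@@@@@@@+++++++####

Term n consists of 2n-1 $'s, followed by 2n+1 @'s, followed by 2n-1 +'s, followed by n #'s (n = 1, 2, …).
For the next term, n = 4, so the run lengths are 7, 9, 7, 4.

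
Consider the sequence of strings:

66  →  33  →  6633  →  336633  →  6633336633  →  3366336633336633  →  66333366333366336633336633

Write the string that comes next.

Each term (from the third on) is the two preceding terms concatenated in order: term 3 = 66·33 = 6633.
So term 8 is 3366336633336633·66333366333366336633336633.

336633663333663366333366333366336633336633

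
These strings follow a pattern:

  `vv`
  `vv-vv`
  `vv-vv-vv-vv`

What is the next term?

vv-vv-vv-vv-vv-vv-vv-vv

Every step duplicates the string with '-' between the halves.
So the next term is two copies of vv-vv-vv-vv with '-' between the halves.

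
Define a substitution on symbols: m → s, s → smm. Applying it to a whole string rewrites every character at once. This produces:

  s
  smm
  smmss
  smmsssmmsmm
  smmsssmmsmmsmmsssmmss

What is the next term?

φ(smmsssmmsmmsmmsssmmss) expands symbol-by-symbol to smm s s smm smm smm s s smm s s smm s s smm smm smm s s smm smm; joining the 21 pieces gives the next term.

smmsssmmsmmsmmsssmmsssmmsssmmsmmsmmsssmmsmm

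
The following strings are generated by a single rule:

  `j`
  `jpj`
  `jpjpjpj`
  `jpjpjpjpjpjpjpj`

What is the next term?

Each string is two copies of the previous one joined by 'p'.
One more doubling of jpjpjpjpjpjpjpj gives the answer.

jpjpjpjpjpjpjpjpjpjpjpjpjpjpjpj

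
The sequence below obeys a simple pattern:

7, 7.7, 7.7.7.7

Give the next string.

s(k+1) = s(k)·.·s(k) — each term doubles the last with '.' between the halves.
One more doubling of 7.7.7.7 gives the answer.

7.7.7.7.7.7.7.7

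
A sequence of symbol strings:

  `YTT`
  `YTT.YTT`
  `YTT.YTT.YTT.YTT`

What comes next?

YTT.YTT.YTT.YTT.YTT.YTT.YTT.YTT

Every step duplicates the string with '.' between the halves.
So the next term is two copies of YTT.YTT.YTT.YTT with '.' between the halves.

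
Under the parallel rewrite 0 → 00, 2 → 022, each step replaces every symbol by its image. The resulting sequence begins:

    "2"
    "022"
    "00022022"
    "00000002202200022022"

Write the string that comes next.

000000000000000220220002202200000002202200022022

Replace each of the 20 characters of 00000002202200022022 in place — 00 00 00 00 00 00 00 022 022 00 022 022 00 00 00 022 022 00 022 022 — and concatenate.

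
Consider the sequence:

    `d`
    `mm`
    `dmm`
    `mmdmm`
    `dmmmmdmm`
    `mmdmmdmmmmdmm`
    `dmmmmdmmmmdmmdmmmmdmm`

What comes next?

From term 3 onward, concatenate the second-to-last term with the last: d·mm = dmm, mm·dmm = mmdmm, …
The next term joins mmdmmdmmmmdmm and dmmmmdmmmmdmmdmmmmdmm.

mmdmmdmmmmdmmdmmmmdmmmmdmmdmmmmdmm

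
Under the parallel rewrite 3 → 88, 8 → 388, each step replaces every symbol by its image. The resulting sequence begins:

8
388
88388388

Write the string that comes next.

3883888838838888388388

Expanding 88388388: 8→388, 8→388, 3→88, 8→388, 8→388, 3→88, 8→388, 8→388. Concatenated: 388 388 88 388 388 88 388 388.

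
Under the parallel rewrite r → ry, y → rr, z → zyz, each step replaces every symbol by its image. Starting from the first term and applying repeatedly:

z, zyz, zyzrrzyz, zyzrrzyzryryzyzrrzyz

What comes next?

zyzrrzyzryryzyzrrzyzryrrryrrzyzrrzyzryryzyzrrzyz

Applying the rule to each of the 20 symbols of zyzrrzyzryryzyzrrzyz gives the pieces zyz rr zyz ry ry zyz rr zyz ry rr ry rr zyz rr zyz ry ry zyz rr zyz, which concatenate to the answer.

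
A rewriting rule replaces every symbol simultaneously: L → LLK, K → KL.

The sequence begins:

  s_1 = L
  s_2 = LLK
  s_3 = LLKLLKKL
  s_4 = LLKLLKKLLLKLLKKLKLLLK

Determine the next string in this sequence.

LLKLLKKLLLKLLKKLKLLLKLLKLLKKLLLKLLKKLKLLLKKLLLKLLKLLKKL

Applying the rule to each of the 21 symbols of LLKLLKKLLLKLLKKLKLLLK gives the pieces LLK LLK KL LLK LLK KL KL LLK LLK LLK KL LLK LLK KL KL LLK KL LLK LLK LLK KL, which concatenate to the answer.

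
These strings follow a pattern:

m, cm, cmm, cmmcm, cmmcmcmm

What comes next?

cmmcmcmmcmmcm

Each term (from the third on) is the previous term followed by the one before it: term 3 = cm·m = cmm.
The next term joins cmmcmcmm and cmmcm.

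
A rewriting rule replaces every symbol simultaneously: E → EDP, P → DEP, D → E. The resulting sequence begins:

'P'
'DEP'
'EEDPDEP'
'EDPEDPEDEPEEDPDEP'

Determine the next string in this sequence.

Replace each of the 17 characters of EDPEDPEDEPEEDPDEP in place — EDP E DEP EDP E DEP EDP E EDP DEP EDP EDP E DEP E EDP DEP — and concatenate.

EDPEDEPEDPEDEPEDPEEDPDEPEDPEDPEDEPEEDPDEP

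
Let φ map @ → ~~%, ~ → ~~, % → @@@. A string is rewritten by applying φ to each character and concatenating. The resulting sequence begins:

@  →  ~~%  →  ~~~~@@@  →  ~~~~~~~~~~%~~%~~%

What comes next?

Replace each of the 17 characters of ~~~~~~~~~~%~~%~~% in place — ~~ ~~ ~~ ~~ ~~ ~~ ~~ ~~ ~~ ~~ @@@ ~~ ~~ @@@ ~~ ~~ @@@ — and concatenate.

~~~~~~~~~~~~~~~~~~~~@@@~~~~@@@~~~~@@@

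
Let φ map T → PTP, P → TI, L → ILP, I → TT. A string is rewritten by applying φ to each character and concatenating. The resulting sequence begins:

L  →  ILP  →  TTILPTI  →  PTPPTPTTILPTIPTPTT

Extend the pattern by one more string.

Rewriting the 18 symbols of PTPPTPTTILPTIPTPTT one by one yields TI PTP TI TI PTP TI PTP PTP TT ILP TI PTP TT TI PTP TI PTP PTP; concatenated:

TIPTPTITIPTPTIPTPPTPTTILPTIPTPTTTIPTPTIPTPPTP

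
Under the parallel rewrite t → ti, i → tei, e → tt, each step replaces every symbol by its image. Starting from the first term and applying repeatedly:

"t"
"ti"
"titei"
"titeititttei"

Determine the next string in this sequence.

titeitittteititeititititttei

Apply φ to titeititttei symbol by symbol: t→ti, i→tei, t→ti, e→tt, i→tei, t→ti, i→tei, t→ti, t→ti, t→ti, e→tt, i→tei; joined: ti tei ti tt tei ti tei ti ti ti tt tei.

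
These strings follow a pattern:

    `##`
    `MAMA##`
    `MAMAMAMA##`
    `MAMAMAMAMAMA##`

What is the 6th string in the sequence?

MAMAMAMAMAMAMAMAMAMA##

Each term is the previous one with MAMA prepended.
From MAMAMAMAMAMA##, 2 further steps: MAMAMAMAMAMA## → MAMAMAMAMAMAMAMA## → (answer).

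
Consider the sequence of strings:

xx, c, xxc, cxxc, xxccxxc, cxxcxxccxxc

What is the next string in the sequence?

This is a Fibonacci-style word recurrence s(k) = s(k−2)·s(k−1): e.g. xx·c = xxc.
So term 7 is xxccxxc·cxxcxxccxxc.

xxccxxccxxcxxccxxc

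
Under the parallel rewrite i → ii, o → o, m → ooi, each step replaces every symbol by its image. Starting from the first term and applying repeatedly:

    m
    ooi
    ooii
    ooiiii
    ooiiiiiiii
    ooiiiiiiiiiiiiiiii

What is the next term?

φ(ooiiiiiiiiiiiiiiii) expands symbol-by-symbol to o o ii ii ii ii ii ii ii ii ii ii ii ii ii ii ii ii; joining the 18 pieces gives the next term.

ooiiiiiiiiiiiiiiiiiiiiiiiiiiiiiiii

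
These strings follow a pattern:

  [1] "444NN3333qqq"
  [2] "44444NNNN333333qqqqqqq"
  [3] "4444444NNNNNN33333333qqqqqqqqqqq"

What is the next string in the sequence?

The n-th term is 2n+1 4's then 2n N's then 2n+2 3's then 4n-1 q's (n = 1, 2, …).
At n = 4 the blocks have lengths 9, 8, 10, 15.

444444444NNNNNNNN3333333333qqqqqqqqqqqqqqq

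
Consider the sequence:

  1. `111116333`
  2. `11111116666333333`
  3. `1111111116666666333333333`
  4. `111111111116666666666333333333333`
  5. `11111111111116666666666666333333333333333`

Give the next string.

Each string has the form 1^{2n+3} 6^{3n-2} 3^{3n} (n = 1, 2, …).
For the next term, n = 6, so the run lengths are 15, 16, 18.

1111111111111116666666666666666333333333333333333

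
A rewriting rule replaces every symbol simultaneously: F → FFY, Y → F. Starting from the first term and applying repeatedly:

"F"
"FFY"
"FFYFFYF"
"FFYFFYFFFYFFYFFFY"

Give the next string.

Replace each of the 17 characters of FFYFFYFFFYFFYFFFY in place — FFY FFY F FFY FFY F FFY FFY FFY F FFY FFY F FFY FFY FFY F — and concatenate.

FFYFFYFFFYFFYFFFYFFYFFYFFFYFFYFFFYFFYFFYF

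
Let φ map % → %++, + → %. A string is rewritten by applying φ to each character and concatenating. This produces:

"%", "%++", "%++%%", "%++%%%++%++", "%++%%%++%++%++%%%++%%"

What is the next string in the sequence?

%++%%%++%++%++%%%++%%%++%%%++%++%++%%%++%++

φ(%++%%%++%++%++%%%++%%) expands symbol-by-symbol to %++ % % %++ %++ %++ % % %++ % % %++ % % %++ %++ %++ % % %++ %++; joining the 21 pieces gives the next term.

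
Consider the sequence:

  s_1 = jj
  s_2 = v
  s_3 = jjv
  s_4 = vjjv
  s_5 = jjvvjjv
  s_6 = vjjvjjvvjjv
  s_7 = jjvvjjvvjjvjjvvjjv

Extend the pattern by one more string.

This is a Fibonacci-style word recurrence s(k) = s(k−2)·s(k−1): e.g. jj·v = jjv.
So term 8 is vjjvjjvvjjv·jjvvjjvvjjvjjvvjjv.

vjjvjjvvjjvjjvvjjvvjjvjjvvjjv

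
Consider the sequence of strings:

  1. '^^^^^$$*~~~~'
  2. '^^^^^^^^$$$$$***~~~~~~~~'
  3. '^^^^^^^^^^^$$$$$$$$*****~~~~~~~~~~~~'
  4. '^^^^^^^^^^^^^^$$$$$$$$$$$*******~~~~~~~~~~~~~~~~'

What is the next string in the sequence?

Reading off run lengths: ^ runs 5, 8, 11, 14; $ runs 2, 5, 8, 11; * runs 1, 3, 5, 7; ~ runs 4, 8, 12, 16 — each is linear in n (n = 1, 2, …).
At n = 5 the blocks have lengths 17, 14, 9, 20.

^^^^^^^^^^^^^^^^^$$$$$$$$$$$$$$*********~~~~~~~~~~~~~~~~~~~~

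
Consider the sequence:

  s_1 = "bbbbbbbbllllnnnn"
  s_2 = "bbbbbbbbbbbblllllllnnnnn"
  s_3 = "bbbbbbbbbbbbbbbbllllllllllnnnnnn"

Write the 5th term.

The n-th term is 4n b's then 3n-2 l's then n+2 n's, where the shown terms are n = 2, 3, 4.
At n = 6 the blocks have lengths 24, 16, 8.

bbbbbbbbbbbbbbbbbbbbbbbbllllllllllllllllnnnnnnnn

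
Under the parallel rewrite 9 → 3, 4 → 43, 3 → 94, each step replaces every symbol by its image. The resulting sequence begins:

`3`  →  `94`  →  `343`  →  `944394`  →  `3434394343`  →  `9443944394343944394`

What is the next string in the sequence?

φ(9443944394343944394) expands symbol-by-symbol to 3 43 43 94 3 43 43 94 3 43 94 43 94 3 43 43 94 3 43; joining the 19 pieces gives the next term.

343439434343943439443943434394343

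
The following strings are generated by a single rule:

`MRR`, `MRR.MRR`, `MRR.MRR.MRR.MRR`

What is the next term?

MRR.MRR.MRR.MRR.MRR.MRR.MRR.MRR

Each string is two copies of the previous one joined by '.'.
One more doubling of MRR.MRR.MRR.MRR gives the answer.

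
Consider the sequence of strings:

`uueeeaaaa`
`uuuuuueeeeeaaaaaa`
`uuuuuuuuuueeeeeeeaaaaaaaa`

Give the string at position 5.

uuuuuuuuuuuuuuuuuueeeeeeeeeeeaaaaaaaaaaaa

The n-th term is 4n-2 u's then 2n+1 e's then 2n+2 a's (n = 1, 2, …).
Setting n = 5 gives 18, 11, 12 characters in each block.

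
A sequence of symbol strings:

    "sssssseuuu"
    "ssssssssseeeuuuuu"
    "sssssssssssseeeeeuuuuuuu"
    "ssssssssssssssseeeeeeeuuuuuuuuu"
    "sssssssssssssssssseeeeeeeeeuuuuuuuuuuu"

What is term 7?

Each string has the form s^{3n+3} e^{2n-1} u^{2n+1} (n = 1, 2, …).
Setting n = 7 gives 24, 13, 15 characters in each block.

sssssssssssssssssssssssseeeeeeeeeeeeeuuuuuuuuuuuuuuu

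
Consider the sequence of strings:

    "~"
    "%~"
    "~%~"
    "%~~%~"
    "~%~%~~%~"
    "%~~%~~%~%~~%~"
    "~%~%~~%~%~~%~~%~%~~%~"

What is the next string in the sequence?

%~~%~~%~%~~%~~%~%~~%~%~~%~~%~%~~%~

From term 3 onward, concatenate the second-to-last term with the last: ~·%~ = ~%~, %~·~%~ = %~~%~, …
The next term joins %~~%~~%~%~~%~ and ~%~%~~%~%~~%~~%~%~~%~.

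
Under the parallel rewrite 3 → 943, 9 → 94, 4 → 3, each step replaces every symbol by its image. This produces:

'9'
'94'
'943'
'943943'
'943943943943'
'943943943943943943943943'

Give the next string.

φ(943943943943943943943943) expands symbol-by-symbol to 94 3 943 94 3 943 94 3 943 94 3 943 94 3 943 94 3 943 94 3 943 94 3 943; joining the 24 pieces gives the next term.

943943943943943943943943943943943943943943943943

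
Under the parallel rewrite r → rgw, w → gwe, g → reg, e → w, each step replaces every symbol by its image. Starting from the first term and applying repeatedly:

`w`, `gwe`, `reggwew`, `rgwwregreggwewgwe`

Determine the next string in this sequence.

rgwreggwegwergwwregrgwwregreggwewgwereggwew

φ(rgwwregreggwewgwe) expands symbol-by-symbol to rgw reg gwe gwe rgw w reg rgw w reg reg gwe w gwe reg gwe w; joining the 17 pieces gives the next term.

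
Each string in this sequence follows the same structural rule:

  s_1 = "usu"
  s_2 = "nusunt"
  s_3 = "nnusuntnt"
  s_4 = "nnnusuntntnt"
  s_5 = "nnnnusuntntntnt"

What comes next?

nnnnnusuntntntntnt

Every step adds n to the front and nt to the end of the previous string.
So the next term is n·nnnnusuntntntnt·nt.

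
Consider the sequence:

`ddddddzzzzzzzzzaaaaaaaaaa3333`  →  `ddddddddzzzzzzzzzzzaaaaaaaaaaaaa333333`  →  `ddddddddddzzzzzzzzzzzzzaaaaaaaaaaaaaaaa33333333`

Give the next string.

Term n consists of 2n d's, followed by 2n+3 z's, followed by 3n+1 a's, followed by 2n-2 3's, where the shown terms are n = 3, 4, 5.
For the next term, n = 6, so the run lengths are 12, 15, 19, 10.

ddddddddddddzzzzzzzzzzzzzzzaaaaaaaaaaaaaaaaaaa3333333333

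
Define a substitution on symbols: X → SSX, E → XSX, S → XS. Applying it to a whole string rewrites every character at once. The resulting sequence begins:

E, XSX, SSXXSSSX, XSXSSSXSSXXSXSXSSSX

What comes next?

Replace each of the 19 characters of XSXSSSXSSXXSXSXSSSX in place — SSX XS SSX XS XS XS SSX XS XS SSX SSX XS SSX XS SSX XS XS XS SSX — and concatenate.

SSXXSSSXXSXSXSSSXXSXSSSXSSXXSSSXXSSSXXSXSXSSSX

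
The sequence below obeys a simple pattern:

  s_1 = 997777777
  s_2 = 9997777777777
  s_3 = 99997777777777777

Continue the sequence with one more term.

The n-th term is n 9's then 3n+1 7's, where the shown terms are n = 2, 3, 4.
For the next term, n = 5, so the run lengths are 5, 16.

999997777777777777777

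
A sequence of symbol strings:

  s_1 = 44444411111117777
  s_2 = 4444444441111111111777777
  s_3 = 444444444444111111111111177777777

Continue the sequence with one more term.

44444444444444411111111111111117777777777

Each string has the form 4^{3n} 1^{3n+1} 7^{2n}, where the shown terms are n = 2, 3, 4.
Setting n = 5 gives 15, 16, 10 characters in each block.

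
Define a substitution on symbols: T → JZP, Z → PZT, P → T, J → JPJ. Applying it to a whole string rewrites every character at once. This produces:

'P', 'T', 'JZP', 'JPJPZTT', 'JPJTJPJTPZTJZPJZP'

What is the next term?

JPJTJPJJZPJPJTJPJJZPTPZTJZPJPJPZTTJPJPZTT

φ(JPJTJPJTPZTJZPJZP) expands symbol-by-symbol to JPJ T JPJ JZP JPJ T JPJ JZP T PZT JZP JPJ PZT T JPJ PZT T; joining the 17 pieces gives the next term.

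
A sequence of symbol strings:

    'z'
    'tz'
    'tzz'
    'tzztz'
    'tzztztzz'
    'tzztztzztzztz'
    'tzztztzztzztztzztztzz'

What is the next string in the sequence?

From term 3 onward, concatenate the last term with the second-to-last: tz·z = tzz, tzz·tz = tzztz, …
Continuing: tzztztzztzztztzztztzz · tzztztzztzztz gives term 8.

tzztztzztzztztzztztzztzztztzztzztz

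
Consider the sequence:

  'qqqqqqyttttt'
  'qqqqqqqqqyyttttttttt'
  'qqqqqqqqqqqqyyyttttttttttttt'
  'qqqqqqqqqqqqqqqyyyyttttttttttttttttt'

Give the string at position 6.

The n-th term is 3n+3 q's then n y's then 4n+1 t's (n = 1, 2, …).
For term 6, n = 6, so the run lengths are 21, 6, 25.

qqqqqqqqqqqqqqqqqqqqqyyyyyyttttttttttttttttttttttttt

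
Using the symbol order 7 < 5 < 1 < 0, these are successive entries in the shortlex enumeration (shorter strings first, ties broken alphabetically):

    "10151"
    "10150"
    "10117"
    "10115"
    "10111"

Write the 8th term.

10105

Advancing 3 positions from 10111 through 10111 → 10110 → 10107 reaches term 8.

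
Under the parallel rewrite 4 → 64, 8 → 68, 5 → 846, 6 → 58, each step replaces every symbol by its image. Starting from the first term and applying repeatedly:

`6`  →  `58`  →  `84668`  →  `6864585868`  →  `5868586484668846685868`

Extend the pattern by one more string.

84668586884668586468645858686864585868846685868

Applying the rule to each of the 22 symbols of 5868586484668846685868 gives the pieces 846 68 58 68 846 68 58 64 68 64 58 58 68 68 64 58 58 68 846 68 58 68, which concatenate to the answer.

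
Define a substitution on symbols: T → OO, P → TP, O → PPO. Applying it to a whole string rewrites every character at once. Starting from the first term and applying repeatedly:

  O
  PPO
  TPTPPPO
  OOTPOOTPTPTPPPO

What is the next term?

Replace each of the 15 characters of OOTPOOTPTPTPPPO in place — PPO PPO OO TP PPO PPO OO TP OO TP OO TP TP TP PPO — and concatenate.

PPOPPOOOTPPPOPPOOOTPOOTPOOTPTPTPPPO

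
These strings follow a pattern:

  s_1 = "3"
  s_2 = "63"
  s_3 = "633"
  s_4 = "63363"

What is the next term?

63363633

Each term (from the third on) is the previous term followed by the one before it: term 3 = 63·3 = 633.
The next term joins 63363 and 633.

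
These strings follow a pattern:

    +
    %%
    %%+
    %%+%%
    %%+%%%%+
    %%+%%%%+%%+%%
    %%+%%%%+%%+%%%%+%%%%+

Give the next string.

%%+%%%%+%%+%%%%+%%%%+%%+%%%%+%%+%%

From term 3 onward, concatenate the last term with the second-to-last: %%·+ = %%+, %%+·%% = %%+%%, …
Continuing: %%+%%%%+%%+%%%%+%%%%+ · %%+%%%%+%%+%% gives term 8.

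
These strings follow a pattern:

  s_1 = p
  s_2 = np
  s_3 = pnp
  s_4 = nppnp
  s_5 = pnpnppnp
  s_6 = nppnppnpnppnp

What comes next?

pnpnppnpnppnppnpnppnp

From term 3 onward, concatenate the second-to-last term with the last: p·np = pnp, np·pnp = nppnp, …
Continuing: pnpnppnp · nppnppnpnppnp gives term 7.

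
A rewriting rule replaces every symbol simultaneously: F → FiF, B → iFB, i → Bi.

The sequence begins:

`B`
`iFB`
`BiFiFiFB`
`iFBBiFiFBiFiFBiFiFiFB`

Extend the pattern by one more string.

BiFiFiFBiFBBiFiFBiFiFiFBBiFiFBiFiFiFBBiFiFBiFiFBiFiFiFB

Replace each of the 21 characters of iFBBiFiFBiFiFBiFiFiFB in place — Bi FiF iFB iFB Bi FiF Bi FiF iFB Bi FiF Bi FiF iFB Bi FiF Bi FiF Bi FiF iFB — and concatenate.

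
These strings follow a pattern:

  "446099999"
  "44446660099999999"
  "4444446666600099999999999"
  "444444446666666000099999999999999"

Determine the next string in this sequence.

44444444446666666660000099999999999999999

Reading off run lengths: 4 runs 2, 4, 6, 8; 6 runs 1, 3, 5, 7; 0 runs 1, 2, 3, 4; 9 runs 5, 8, 11, 14 — each is linear in n (n = 1, 2, …).
At n = 5 the blocks have lengths 10, 9, 5, 17.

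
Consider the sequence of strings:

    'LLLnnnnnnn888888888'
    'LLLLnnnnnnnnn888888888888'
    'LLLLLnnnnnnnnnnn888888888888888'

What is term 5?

LLLLLLLnnnnnnnnnnnnnnn888888888888888888888

The n-th term is n L's then 2n+1 n's then 3n 8's, where the shown terms are n = 3, 4, 5.
Setting n = 7 gives 7, 15, 21 characters in each block.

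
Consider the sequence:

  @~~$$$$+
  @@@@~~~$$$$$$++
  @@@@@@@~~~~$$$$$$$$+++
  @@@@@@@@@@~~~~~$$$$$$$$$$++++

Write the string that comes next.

The n-th term is 3n-2 @'s then n+1 ~'s then 2n+2 $'s then n +'s (n = 1, 2, …).
For the next term, n = 5, so the run lengths are 13, 6, 12, 5.

@@@@@@@@@@@@@~~~~~~$$$$$$$$$$$$+++++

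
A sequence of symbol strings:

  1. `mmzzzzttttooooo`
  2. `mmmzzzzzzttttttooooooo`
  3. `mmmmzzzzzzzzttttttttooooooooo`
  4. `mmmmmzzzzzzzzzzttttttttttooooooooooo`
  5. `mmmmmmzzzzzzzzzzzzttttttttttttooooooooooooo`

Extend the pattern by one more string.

Reading off run lengths: m runs 2, 3, 4, 5, 6; z runs 4, 6, 8, 10, 12; t runs 4, 6, 8, 10, 12; o runs 5, 7, 9, 11, 13 — each is linear in n, where the shown terms are n = 2, 3, 4, 5, 6.
For the next term, n = 7, so the run lengths are 7, 14, 14, 15.

mmmmmmmzzzzzzzzzzzzzzttttttttttttttooooooooooooooo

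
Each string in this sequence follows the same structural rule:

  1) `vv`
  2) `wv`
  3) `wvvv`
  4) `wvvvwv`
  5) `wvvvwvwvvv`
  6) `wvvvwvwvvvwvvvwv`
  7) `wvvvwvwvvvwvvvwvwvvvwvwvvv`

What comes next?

From term 3 onward, concatenate the last term with the second-to-last: wv·vv = wvvv, wvvv·wv = wvvvwv, …
Continuing: wvvvwvwvvvwvvvwvwvvvwvwvvv · wvvvwvwvvvwvvvwv gives term 8.

wvvvwvwvvvwvvvwvwvvvwvwvvvwvvvwvwvvvwvvvwv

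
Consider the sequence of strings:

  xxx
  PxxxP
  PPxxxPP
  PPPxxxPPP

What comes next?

PPPPxxxPPPP

Every step adds P to the front and P to the end of the previous string.
One more step from PPPxxxPPP gives the answer.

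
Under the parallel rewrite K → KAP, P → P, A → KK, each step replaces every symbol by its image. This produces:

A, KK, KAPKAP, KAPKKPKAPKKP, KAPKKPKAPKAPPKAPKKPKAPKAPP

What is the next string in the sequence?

KAPKKPKAPKAPPKAPKKPKAPKKPPKAPKKPKAPKAPPKAPKKPKAPKKPP

φ(KAPKKPKAPKAPPKAPKKPKAPKAPP) expands symbol-by-symbol to KAP KK P KAP KAP P KAP KK P KAP KK P P KAP KK P KAP KAP P KAP KK P KAP KK P P; joining the 26 pieces gives the next term.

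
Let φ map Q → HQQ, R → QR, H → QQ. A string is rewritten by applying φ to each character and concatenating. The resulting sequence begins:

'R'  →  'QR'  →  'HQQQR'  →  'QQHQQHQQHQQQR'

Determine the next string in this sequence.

HQQHQQQQHQQHQQQQHQQHQQQQHQQHQQHQQQR

Applying the rule to each of the 13 symbols of QQHQQHQQHQQQR gives the pieces HQQ HQQ QQ HQQ HQQ QQ HQQ HQQ QQ HQQ HQQ HQQ QR, which concatenate to the answer.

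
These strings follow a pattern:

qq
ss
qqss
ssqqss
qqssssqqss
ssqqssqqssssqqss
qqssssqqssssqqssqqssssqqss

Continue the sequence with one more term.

ssqqssqqssssqqssqqssssqqssssqqssqqssssqqss

Each term (from the third on) is the two preceding terms concatenated in order: term 3 = qq·ss = qqss.
Continuing: ssqqssqqssssqqss · qqssssqqssssqqssqqssssqqss gives term 8.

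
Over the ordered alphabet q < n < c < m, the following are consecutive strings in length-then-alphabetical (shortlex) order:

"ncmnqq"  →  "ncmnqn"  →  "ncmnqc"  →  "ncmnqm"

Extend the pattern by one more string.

ncmnnq

Find the rightmost character of ncmnqm below m, bump it to the next letter, and reset everything to its right to q.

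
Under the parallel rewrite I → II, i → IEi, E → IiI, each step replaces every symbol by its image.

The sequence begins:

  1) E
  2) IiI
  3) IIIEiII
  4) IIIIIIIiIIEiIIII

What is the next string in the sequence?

Applying the rule to each of the 16 symbols of IIIIIIIiIIEiIIII gives the pieces II II II II II II II IEi II II IiI IEi II II II II, which concatenate to the answer.

IIIIIIIIIIIIIIIEiIIIIIiIIEiIIIIIIII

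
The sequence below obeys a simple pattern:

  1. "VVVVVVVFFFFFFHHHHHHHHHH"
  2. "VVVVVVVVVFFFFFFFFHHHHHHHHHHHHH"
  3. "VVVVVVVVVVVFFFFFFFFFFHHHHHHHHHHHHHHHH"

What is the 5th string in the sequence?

Each string has the form V^{2n+1} F^{2n} H^{3n+1}, where the shown terms are n = 3, 4, 5.
Setting n = 7 gives 15, 14, 22 characters in each block.

VVVVVVVVVVVVVVVFFFFFFFFFFFFFFHHHHHHHHHHHHHHHHHHHHHH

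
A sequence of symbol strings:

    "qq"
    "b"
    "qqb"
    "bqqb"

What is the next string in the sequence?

qqbbqqb

This is a Fibonacci-style word recurrence s(k) = s(k−2)·s(k−1): e.g. qq·b = qqb.
So term 5 is qqb·bqqb.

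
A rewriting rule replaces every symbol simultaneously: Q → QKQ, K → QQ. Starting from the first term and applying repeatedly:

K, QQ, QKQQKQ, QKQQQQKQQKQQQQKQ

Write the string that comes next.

φ(QKQQQQKQQKQQQQKQ) expands symbol-by-symbol to QKQ QQ QKQ QKQ QKQ QKQ QQ QKQ QKQ QQ QKQ QKQ QKQ QKQ QQ QKQ; joining the 16 pieces gives the next term.

QKQQQQKQQKQQKQQKQQQQKQQKQQQQKQQKQQKQQKQQQQKQ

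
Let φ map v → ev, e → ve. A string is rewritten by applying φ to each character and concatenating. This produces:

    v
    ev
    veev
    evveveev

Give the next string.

Expanding evveveev: e→ve, v→ev, v→ev, e→ve, v→ev, e→ve, e→ve, v→ev. Concatenated: ve ev ev ve ev ve ve ev.

veevevveevveveev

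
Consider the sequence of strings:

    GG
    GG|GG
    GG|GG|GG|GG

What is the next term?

GG|GG|GG|GG|GG|GG|GG|GG

s(k+1) = s(k)·|·s(k) — each term doubles the last with '|' between the halves.
One more doubling of GG|GG|GG|GG gives the answer.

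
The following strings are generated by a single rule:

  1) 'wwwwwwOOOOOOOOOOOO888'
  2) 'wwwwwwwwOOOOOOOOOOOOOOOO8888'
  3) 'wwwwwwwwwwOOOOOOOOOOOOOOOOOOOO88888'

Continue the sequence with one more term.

wwwwwwwwwwwwOOOOOOOOOOOOOOOOOOOOOOOO888888

Term n consists of 2n w's, followed by 4n O's, followed by n 8's, where the shown terms are n = 3, 4, 5.
For the next term, n = 6, so the run lengths are 12, 24, 6.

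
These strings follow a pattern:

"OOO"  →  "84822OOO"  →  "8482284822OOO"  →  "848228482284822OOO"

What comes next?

The strings grow by a fixed prefix 84822 each time.
Applying this once more to 848228482284822OOO:

84822848228482284822OOO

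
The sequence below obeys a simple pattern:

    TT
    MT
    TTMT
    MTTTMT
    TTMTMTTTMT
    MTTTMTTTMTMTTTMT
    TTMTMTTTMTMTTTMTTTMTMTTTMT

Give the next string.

From term 3 onward, concatenate the second-to-last term with the last: TT·MT = TTMT, MT·TTMT = MTTTMT, …
Continuing: MTTTMTTTMTMTTTMT · TTMTMTTTMTMTTTMTTTMTMTTTMT gives term 8.

MTTTMTTTMTMTTTMTTTMTMTTTMTMTTTMTTTMTMTTTMT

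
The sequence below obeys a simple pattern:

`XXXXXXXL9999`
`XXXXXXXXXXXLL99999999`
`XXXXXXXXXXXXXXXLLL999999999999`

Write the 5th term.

The n-th term is 4n+3 X's then n L's then 4n 9's (n = 1, 2, …).
At n = 5 the blocks have lengths 23, 5, 20.

XXXXXXXXXXXXXXXXXXXXXXXLLLLL99999999999999999999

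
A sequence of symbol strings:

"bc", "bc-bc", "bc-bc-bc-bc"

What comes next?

bc-bc-bc-bc-bc-bc-bc-bc

s(k+1) = s(k)·-·s(k) — each term doubles the last with '-' between the halves.
One more doubling of bc-bc-bc-bc gives the answer.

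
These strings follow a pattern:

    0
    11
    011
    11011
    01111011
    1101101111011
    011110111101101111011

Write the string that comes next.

1101101111011011110111101101111011

This is a Fibonacci-style word recurrence s(k) = s(k−2)·s(k−1): e.g. 0·11 = 011.
The next term joins 1101101111011 and 011110111101101111011.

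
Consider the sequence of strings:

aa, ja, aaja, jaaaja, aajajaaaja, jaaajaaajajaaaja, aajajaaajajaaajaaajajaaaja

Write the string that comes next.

This is a Fibonacci-style word recurrence s(k) = s(k−2)·s(k−1): e.g. aa·ja = aaja.
Continuing: jaaajaaajajaaaja · aajajaaajajaaajaaajajaaaja gives term 8.

jaaajaaajajaaajaaajajaaajajaaajaaajajaaaja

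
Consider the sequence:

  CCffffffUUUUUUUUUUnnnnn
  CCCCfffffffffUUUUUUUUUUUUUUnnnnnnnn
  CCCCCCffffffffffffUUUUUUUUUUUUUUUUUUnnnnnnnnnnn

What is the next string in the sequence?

The n-th term is 2n-2 C's then 3n f's then 4n+2 U's then 3n-1 n's, where the shown terms are n = 2, 3, 4.
At n = 5 the blocks have lengths 8, 15, 22, 14.

CCCCCCCCfffffffffffffffUUUUUUUUUUUUUUUUUUUUUUnnnnnnnnnnnnnn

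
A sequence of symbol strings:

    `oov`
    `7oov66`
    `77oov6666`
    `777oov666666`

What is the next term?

7777oov66666666

Each term wraps the previous one in 7 on the left and 66 on the right.
One more step from 777oov666666 gives the answer.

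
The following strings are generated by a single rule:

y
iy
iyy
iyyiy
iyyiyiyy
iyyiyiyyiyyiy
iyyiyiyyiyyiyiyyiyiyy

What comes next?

Each term (from the third on) is the previous term followed by the one before it: term 3 = iy·y = iyy.
So term 8 is iyyiyiyyiyyiyiyyiyiyy·iyyiyiyyiyyiy.

iyyiyiyyiyyiyiyyiyiyyiyyiyiyyiyyiy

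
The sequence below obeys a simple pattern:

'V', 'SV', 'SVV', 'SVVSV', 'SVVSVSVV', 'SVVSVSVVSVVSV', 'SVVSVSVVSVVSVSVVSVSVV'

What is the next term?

This is a Fibonacci-style word recurrence s(k) = s(k−1)·s(k−2): e.g. SV·V = SVV.
So term 8 is SVVSVSVVSVVSVSVVSVSVV·SVVSVSVVSVVSV.

SVVSVSVVSVVSVSVVSVSVVSVVSVSVVSVVSV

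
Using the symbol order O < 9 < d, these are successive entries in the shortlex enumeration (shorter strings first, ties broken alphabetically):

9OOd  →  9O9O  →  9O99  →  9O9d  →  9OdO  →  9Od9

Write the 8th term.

Stepping forward 2 times from 9Od9: 9Od9 → 9Odd, then the target.

99OO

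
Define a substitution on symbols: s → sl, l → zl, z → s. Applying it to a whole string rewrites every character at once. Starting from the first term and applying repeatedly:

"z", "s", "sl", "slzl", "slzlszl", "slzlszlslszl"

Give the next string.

slzlszlslszlslzlslszl

Expanding slzlszlslszl: s→sl, l→zl, z→s, l→zl, s→sl, z→s, l→zl, s→sl, l→zl, s→sl, z→s, l→zl. Concatenated: sl zl s zl sl s zl sl zl sl s zl.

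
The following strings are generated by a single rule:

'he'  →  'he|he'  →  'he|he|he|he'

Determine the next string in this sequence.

s(k+1) = s(k)·|·s(k) — each term doubles the last with '|' between the halves.
One more doubling of he|he|he|he gives the answer.

he|he|he|he|he|he|he|he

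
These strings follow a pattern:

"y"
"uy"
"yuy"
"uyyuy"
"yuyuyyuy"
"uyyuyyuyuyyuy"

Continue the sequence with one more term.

From term 3 onward, concatenate the second-to-last term with the last: y·uy = yuy, uy·yuy = uyyuy, …
Continuing: yuyuyyuy · uyyuyyuyuyyuy gives term 7.

yuyuyyuyuyyuyyuyuyyuy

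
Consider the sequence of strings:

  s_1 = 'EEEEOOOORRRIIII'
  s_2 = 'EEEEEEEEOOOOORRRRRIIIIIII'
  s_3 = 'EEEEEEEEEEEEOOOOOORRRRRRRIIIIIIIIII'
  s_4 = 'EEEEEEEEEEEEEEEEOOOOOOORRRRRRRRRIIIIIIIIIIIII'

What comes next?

Reading off run lengths: E runs 4, 8, 12, 16; O runs 4, 5, 6, 7; R runs 3, 5, 7, 9; I runs 4, 7, 10, 13 — each is linear in n (n = 1, 2, …).
For the next term, n = 5, so the run lengths are 20, 8, 11, 16.

EEEEEEEEEEEEEEEEEEEEOOOOOOOORRRRRRRRRRRIIIIIIIIIIIIIIII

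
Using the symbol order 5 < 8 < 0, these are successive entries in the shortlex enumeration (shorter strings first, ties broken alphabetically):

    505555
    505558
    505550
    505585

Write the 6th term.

505580

Advancing 2 positions from 505585 through 505585 → 505588 reaches term 6.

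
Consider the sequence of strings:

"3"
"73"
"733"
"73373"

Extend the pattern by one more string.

73373733

Each term (from the third on) is the previous term followed by the one before it: term 3 = 73·3 = 733.
Continuing: 73373 · 733 gives term 5.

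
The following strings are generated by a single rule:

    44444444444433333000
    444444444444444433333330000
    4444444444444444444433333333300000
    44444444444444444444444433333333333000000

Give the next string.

The n-th term is 4n 4's then 2n-1 3's then n 0's, where the shown terms are n = 3, 4, 5, 6.
At n = 7 the blocks have lengths 28, 13, 7.

444444444444444444444444444433333333333330000000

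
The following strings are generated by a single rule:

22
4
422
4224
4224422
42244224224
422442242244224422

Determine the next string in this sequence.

From term 3 onward, concatenate the last term with the second-to-last: 4·22 = 422, 422·4 = 4224, …
The next term joins 422442242244224422 and 42244224224.

42244224224422442242244224224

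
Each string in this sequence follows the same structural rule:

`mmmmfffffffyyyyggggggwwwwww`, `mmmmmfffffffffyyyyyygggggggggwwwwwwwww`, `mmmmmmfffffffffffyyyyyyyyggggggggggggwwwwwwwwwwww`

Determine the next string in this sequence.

Each string has the form m^{n+2} f^{2n+3} y^{2n} g^{3n} w^{3n}, where the shown terms are n = 2, 3, 4.
At n = 5 the blocks have lengths 7, 13, 10, 15, 15.

mmmmmmmfffffffffffffyyyyyyyyyygggggggggggggggwwwwwwwwwwwwwww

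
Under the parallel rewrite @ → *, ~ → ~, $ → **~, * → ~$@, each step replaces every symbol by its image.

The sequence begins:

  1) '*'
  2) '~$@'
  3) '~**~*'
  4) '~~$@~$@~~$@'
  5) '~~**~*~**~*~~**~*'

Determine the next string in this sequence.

~~~$@~$@~~$@~~$@~$@~~$@~~~$@~$@~~$@

Replace each of the 17 characters of ~~**~*~**~*~~**~* in place — ~ ~ ~$@ ~$@ ~ ~$@ ~ ~$@ ~$@ ~ ~$@ ~ ~ ~$@ ~$@ ~ ~$@ — and concatenate.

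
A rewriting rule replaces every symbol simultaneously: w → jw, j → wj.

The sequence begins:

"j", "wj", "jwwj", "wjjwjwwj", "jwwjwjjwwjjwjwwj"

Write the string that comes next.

Replace each of the 16 characters of jwwjwjjwwjjwjwwj in place — wj jw jw wj jw wj wj jw jw wj wj jw wj jw jw wj — and concatenate.

wjjwjwwjjwwjwjjwjwwjwjjwwjjwjwwj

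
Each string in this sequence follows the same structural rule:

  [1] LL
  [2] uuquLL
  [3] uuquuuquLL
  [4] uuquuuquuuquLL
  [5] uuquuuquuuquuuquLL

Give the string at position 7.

uuquuuquuuquuuquuuquuuquLL

Each term is the previous one with uuqu prepended.
From uuquuuquuuquuuquLL, 2 further steps: uuquuuquuuquuuquLL → uuquuuquuuquuuquuuquLL → (answer).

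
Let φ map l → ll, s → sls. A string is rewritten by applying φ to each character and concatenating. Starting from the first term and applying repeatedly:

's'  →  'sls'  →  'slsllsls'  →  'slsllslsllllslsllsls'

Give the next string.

Applying the rule to each of the 20 symbols of slsllslsllllslsllsls gives the pieces sls ll sls ll ll sls ll sls ll ll ll ll sls ll sls ll ll sls ll sls, which concatenate to the answer.

slsllslsllllslsllslsllllllllslsllslsllllslsllsls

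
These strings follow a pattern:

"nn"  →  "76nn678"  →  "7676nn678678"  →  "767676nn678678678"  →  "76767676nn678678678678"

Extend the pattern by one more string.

Every step adds 76 to the front and 678 to the end of the previous string.
One more step from 76767676nn678678678678 gives the answer.

7676767676nn678678678678678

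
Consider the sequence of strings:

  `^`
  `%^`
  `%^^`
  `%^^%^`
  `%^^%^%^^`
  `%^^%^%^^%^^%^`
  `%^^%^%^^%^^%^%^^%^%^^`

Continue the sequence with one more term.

Each term (from the third on) is the previous term followed by the one before it: term 3 = %^·^ = %^^.
Continuing: %^^%^%^^%^^%^%^^%^%^^ · %^^%^%^^%^^%^ gives term 8.

%^^%^%^^%^^%^%^^%^%^^%^^%^%^^%^^%^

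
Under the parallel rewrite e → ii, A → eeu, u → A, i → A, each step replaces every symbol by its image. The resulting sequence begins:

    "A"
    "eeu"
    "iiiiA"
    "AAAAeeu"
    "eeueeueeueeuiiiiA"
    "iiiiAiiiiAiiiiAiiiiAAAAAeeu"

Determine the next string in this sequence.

AAAAeeuAAAAeeuAAAAeeuAAAAeeueeueeueeueeuiiiiA

Applying the rule to each of the 27 symbols of iiiiAiiiiAiiiiAiiiiAAAAAeeu gives the pieces A A A A eeu A A A A eeu A A A A eeu A A A A eeu eeu eeu eeu eeu ii ii A, which concatenate to the answer.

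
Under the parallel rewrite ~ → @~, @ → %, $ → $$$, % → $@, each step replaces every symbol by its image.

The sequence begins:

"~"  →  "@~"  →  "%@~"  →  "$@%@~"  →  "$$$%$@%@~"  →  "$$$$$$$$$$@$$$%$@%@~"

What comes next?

Rewriting the 20 symbols of $$$$$$$$$$@$$$%$@%@~ one by one yields $$$ $$$ $$$ $$$ $$$ $$$ $$$ $$$ $$$ $$$ % $$$ $$$ $$$ $@ $$$ % $@ % @~; concatenated:

$$$$$$$$$$$$$$$$$$$$$$$$$$$$$$%$$$$$$$$$$@$$$%$@%@~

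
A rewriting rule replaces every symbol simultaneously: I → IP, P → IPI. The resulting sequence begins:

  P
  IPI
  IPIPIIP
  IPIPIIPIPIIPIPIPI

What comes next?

Applying the rule to each of the 17 symbols of IPIPIIPIPIIPIPIPI gives the pieces IP IPI IP IPI IP IP IPI IP IPI IP IP IPI IP IPI IP IPI IP, which concatenate to the answer.

IPIPIIPIPIIPIPIPIIPIPIIPIPIPIIPIPIIPIPIIP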